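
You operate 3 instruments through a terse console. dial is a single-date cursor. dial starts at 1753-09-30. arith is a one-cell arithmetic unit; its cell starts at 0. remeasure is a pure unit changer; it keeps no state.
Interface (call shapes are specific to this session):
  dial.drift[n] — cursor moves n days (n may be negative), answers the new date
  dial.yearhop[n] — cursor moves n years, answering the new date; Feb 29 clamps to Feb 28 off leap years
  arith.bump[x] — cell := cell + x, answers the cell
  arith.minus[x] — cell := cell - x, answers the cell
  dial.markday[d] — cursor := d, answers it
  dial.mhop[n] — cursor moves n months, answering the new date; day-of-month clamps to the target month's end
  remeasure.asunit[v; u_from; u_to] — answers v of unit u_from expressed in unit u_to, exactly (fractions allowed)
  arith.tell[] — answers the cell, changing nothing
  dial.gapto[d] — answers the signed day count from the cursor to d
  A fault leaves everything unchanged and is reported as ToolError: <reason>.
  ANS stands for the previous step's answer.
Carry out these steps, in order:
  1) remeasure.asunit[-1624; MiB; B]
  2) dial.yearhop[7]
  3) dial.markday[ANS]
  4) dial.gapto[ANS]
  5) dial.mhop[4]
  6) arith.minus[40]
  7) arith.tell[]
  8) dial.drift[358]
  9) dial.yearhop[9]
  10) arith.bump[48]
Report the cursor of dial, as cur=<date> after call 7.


Answer: cur=1761-01-30

Derivation:
CALL remeasure.asunit[-1624; MiB; B]
RET  -1702887424
CALL dial.yearhop[7]
RET  1760-09-30
CALL dial.markday[ANS]
RET  1760-09-30
CALL dial.gapto[ANS]
RET  0
CALL dial.mhop[4]
RET  1761-01-30
CALL arith.minus[40]
RET  -40
CALL arith.tell[]
RET  -40
CALL dial.drift[358]
RET  1762-01-23
CALL dial.yearhop[9]
RET  1771-01-23
CALL arith.bump[48]
RET  8


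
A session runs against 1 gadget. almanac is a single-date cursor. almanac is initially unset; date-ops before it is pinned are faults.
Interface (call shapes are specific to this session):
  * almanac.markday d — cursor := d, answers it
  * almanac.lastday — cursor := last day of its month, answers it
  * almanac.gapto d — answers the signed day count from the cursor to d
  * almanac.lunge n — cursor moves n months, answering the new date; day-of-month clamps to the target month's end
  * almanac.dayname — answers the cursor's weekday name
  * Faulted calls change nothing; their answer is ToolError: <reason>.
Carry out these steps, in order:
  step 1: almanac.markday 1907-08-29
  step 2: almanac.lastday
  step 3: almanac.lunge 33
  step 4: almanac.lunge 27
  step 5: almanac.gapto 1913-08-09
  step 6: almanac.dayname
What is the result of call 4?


Answer: 1912-08-31

Derivation:
==> almanac.markday(d→1907-08-29)
<== 1907-08-29
==> almanac.lastday()
<== 1907-08-31
==> almanac.lunge(n→33)
<== 1910-05-31
==> almanac.lunge(n→27)
<== 1912-08-31
==> almanac.gapto(d→1913-08-09)
<== 343
==> almanac.dayname()
<== Saturday


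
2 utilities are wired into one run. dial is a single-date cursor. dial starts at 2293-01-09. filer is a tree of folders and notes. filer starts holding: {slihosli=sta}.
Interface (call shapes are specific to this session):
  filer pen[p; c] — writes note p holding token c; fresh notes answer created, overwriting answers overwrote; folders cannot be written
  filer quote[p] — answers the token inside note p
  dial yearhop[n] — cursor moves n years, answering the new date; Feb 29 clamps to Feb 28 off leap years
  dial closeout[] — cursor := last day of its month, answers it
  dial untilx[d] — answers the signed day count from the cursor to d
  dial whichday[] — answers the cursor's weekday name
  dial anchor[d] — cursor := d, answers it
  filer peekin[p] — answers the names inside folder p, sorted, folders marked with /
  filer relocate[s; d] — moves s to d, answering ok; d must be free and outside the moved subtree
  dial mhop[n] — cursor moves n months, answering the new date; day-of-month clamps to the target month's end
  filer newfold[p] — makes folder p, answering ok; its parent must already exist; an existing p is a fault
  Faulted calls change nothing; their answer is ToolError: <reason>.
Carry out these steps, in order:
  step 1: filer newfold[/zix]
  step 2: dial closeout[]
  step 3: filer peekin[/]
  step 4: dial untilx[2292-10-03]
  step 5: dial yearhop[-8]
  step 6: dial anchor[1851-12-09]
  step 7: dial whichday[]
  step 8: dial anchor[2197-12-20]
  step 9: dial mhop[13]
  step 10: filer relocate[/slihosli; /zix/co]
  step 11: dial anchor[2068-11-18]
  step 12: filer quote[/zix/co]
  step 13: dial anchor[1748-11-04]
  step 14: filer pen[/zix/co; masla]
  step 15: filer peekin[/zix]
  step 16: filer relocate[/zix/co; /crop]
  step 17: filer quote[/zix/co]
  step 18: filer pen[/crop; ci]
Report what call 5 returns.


Then filer newfold passing p→/zix, and see ok.
I call dial closeout, and observe 2293-01-31.
Next I call filer peekin passing p→/: [slihosli, zix/].
Invoking dial untilx passing d→2292-10-03, → -120.
Invoking dial yearhop passing n→-8, which returns 2285-01-31.
Using dial anchor passing d→1851-12-09, which returns 1851-12-09.
Calling dial whichday, and observe Tuesday.
I try dial anchor passing d→2197-12-20: 2197-12-20.
Next I call dial mhop passing n→13, and observe 2199-01-20.
Then filer relocate passing s→/slihosli, d→/zix/co, giving ok.
I call dial anchor passing d→2068-11-18: 2068-11-18.
Next I call filer quote passing p→/zix/co, and observe sta.
Invoking dial anchor passing d→1748-11-04, — result: 1748-11-04.
Then filer pen passing p→/zix/co, c→masla, — result: overwrote.
Calling filer peekin passing p→/zix, which returns [co].
Using filer relocate passing s→/zix/co, d→/crop, → ok.
Using filer quote passing p→/zix/co, giving ToolError: not found.
I use filer pen passing p→/crop, c→ci, and see overwrote.

Answer: 2285-01-31


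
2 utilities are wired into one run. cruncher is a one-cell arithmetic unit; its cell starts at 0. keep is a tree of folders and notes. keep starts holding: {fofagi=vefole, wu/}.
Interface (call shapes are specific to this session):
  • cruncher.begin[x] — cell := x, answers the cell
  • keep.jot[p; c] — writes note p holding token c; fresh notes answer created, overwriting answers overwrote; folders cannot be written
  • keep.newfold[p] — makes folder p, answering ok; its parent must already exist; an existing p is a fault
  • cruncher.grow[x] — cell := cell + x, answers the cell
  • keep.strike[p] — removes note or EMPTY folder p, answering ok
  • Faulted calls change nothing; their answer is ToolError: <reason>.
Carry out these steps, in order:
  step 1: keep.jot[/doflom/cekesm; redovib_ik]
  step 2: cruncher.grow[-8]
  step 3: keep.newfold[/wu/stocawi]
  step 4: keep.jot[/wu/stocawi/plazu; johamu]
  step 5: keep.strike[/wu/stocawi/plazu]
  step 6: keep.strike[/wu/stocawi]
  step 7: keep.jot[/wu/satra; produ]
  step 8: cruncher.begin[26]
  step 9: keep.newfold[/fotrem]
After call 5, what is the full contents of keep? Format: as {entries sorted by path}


Answer: {fofagi=vefole, wu/, wu/stocawi/}

Derivation:
$ jot p→/doflom/cekesm c→redovib_ik
:: ToolError: no parent
$ grow x→-8
:: -8
$ newfold p→/wu/stocawi
:: ok
$ jot p→/wu/stocawi/plazu c→johamu
:: created
$ strike p→/wu/stocawi/plazu
:: ok
$ strike p→/wu/stocawi
:: ok
$ jot p→/wu/satra c→produ
:: created
$ begin x→26
:: 26
$ newfold p→/fotrem
:: ok


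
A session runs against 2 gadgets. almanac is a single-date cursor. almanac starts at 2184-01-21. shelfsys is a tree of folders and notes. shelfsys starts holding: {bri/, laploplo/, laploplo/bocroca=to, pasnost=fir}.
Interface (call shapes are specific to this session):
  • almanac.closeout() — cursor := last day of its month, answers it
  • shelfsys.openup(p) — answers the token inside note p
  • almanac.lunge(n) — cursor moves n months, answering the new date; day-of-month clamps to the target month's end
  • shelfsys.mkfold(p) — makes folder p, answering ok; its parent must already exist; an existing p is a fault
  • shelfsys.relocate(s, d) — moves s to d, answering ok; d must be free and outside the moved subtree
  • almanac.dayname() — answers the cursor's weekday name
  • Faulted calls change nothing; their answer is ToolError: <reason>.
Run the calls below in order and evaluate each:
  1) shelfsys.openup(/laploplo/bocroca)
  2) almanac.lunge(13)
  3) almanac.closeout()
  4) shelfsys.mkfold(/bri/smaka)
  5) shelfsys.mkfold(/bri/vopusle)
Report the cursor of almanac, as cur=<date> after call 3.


Answer: cur=2185-02-28

Derivation:
;; shelfsys.openup(p: /laploplo/bocroca) == to
;; almanac.lunge(n: 13) == 2185-02-21
;; almanac.closeout() == 2185-02-28
;; shelfsys.mkfold(p: /bri/smaka) == ok
;; shelfsys.mkfold(p: /bri/vopusle) == ok


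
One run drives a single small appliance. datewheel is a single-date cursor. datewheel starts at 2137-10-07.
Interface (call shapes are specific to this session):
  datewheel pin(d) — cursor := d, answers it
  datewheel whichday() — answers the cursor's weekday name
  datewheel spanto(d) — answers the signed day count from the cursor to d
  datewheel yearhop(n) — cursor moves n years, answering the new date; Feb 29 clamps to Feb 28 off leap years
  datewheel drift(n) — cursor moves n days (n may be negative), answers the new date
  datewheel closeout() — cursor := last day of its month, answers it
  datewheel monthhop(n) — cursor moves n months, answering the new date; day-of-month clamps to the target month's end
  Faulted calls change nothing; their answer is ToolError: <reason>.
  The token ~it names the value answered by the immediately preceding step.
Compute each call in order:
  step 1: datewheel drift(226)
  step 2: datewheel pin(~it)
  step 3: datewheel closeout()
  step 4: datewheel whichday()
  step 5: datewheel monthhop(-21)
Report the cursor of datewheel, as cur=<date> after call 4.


I invoke datewheel drift(n→226), and see 2138-05-21.
Then datewheel pin(d→~it), and observe 2138-05-21.
Invoking datewheel closeout(), giving 2138-05-31.
Using datewheel whichday, which returns Saturday.
Now I run datewheel monthhop(n→-21), which returns 2136-08-31.

Answer: cur=2138-05-31


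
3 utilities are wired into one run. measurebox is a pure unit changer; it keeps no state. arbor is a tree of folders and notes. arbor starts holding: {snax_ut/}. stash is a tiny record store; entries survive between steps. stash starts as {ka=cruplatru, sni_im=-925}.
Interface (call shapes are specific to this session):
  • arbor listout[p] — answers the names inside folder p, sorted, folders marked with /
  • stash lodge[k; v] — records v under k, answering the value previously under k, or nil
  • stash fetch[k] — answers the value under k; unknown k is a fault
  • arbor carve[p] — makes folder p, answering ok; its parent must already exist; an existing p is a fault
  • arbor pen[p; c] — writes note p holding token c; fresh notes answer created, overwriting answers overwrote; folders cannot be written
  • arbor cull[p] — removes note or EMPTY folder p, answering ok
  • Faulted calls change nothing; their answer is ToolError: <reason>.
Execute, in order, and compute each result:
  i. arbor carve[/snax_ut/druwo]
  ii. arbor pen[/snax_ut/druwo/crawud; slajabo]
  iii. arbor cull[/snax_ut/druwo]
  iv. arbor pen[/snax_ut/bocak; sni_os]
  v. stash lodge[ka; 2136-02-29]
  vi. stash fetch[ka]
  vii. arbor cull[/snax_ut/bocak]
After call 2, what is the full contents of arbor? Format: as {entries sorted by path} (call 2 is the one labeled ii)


Answer: {snax_ut/, snax_ut/druwo/, snax_ut/druwo/crawud=slajabo}

Derivation:
Then arbor carve using p→/snax_ut/druwo, and observe ok.
Then arbor pen using p→/snax_ut/druwo/crawud, c→slajabo, → created.
Calling arbor cull using p→/snax_ut/druwo, — result: ToolError: not empty.
Then arbor pen using p→/snax_ut/bocak, c→sni_os, and get created.
I invoke stash lodge using k→ka, v→2136-02-29, giving cruplatru.
Next I call stash fetch using k→ka, yielding 2136-02-29.
Now I run arbor cull using p→/snax_ut/bocak, and observe ok.


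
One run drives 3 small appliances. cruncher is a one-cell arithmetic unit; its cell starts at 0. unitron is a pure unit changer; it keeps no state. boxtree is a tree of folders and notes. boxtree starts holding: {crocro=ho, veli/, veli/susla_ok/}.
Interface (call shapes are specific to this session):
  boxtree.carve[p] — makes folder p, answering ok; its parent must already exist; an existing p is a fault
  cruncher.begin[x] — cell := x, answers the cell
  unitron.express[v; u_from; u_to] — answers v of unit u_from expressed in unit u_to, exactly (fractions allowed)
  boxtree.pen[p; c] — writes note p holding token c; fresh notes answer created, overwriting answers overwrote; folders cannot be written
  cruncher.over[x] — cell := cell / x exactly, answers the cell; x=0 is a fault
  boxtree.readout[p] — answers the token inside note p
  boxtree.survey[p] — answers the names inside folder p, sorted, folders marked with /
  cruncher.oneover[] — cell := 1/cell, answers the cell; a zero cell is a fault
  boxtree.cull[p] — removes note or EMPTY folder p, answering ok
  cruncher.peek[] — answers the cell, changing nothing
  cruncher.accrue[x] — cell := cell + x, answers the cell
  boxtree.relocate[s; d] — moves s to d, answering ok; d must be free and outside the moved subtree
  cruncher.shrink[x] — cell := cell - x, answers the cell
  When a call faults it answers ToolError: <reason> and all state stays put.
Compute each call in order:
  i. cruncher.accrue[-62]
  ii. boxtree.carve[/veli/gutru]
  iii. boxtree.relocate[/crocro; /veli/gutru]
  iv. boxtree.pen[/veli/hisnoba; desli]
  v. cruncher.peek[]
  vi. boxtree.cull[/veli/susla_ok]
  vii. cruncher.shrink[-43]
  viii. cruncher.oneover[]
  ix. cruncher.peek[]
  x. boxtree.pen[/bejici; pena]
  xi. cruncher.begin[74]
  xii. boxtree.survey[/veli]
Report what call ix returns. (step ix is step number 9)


Answer: -1/19

Derivation:
I use cruncher.accrue passing -62, giving -62.
Then boxtree.carve passing /veli/gutru, and observe ok.
Now I run boxtree.relocate passing /crocro, /veli/gutru, — result: ToolError: exists.
I run boxtree.pen passing /veli/hisnoba, desli, and get created.
Next I call cruncher.peek: -62.
Invoking boxtree.cull passing /veli/susla_ok: ok.
I run cruncher.shrink passing -43, yielding -19.
I use cruncher.oneover, yielding -1/19.
Now I run cruncher.peek, and get -1/19.
Next I call boxtree.pen passing /bejici, pena, — result: created.
Using cruncher.begin passing 74, and observe 74.
Now I run boxtree.survey passing /veli: [gutru/, hisnoba].


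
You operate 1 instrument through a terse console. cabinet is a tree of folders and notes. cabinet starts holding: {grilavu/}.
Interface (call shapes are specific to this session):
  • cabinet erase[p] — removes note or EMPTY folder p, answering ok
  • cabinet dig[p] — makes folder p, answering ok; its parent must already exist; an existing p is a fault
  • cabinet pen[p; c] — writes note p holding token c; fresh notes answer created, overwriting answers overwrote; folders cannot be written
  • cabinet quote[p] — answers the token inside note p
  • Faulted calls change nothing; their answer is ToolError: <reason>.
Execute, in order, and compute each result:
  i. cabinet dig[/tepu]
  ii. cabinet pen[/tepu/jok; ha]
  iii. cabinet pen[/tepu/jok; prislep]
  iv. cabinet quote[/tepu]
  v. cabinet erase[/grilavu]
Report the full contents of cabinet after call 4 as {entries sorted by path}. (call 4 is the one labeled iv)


;; 1. cabinet dig(p: /tepu) -> ok
;; 2. cabinet pen(p: /tepu/jok, c: ha) -> created
;; 3. cabinet pen(p: /tepu/jok, c: prislep) -> overwrote
;; 4. cabinet quote(p: /tepu) -> ToolError: is a directory
;; 5. cabinet erase(p: /grilavu) -> ok

Answer: {grilavu/, tepu/, tepu/jok=prislep}


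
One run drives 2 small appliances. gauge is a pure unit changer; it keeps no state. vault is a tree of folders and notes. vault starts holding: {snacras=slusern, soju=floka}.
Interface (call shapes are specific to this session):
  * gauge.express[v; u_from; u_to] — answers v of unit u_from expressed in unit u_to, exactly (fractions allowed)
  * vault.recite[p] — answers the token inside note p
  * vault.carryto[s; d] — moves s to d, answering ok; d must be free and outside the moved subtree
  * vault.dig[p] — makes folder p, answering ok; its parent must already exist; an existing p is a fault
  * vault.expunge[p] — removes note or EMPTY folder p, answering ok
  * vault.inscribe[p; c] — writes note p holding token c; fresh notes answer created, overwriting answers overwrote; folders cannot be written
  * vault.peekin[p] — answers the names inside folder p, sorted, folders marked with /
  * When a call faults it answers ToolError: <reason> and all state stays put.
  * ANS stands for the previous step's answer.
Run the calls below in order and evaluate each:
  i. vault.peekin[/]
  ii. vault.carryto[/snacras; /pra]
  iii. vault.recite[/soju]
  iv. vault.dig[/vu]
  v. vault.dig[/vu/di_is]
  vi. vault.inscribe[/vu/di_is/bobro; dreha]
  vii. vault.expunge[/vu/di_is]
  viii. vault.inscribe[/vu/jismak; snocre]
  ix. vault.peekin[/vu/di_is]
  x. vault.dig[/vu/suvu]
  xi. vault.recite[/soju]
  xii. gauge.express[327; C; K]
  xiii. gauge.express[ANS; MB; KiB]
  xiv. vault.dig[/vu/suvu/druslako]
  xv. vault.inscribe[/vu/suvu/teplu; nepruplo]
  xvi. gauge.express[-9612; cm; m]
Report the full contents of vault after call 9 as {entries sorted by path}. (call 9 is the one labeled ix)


# 1. vault.peekin(/) : [snacras, soju]
# 2. vault.carryto(/snacras, /pra) : ok
# 3. vault.recite(/soju) : floka
# 4. vault.dig(/vu) : ok
# 5. vault.dig(/vu/di_is) : ok
# 6. vault.inscribe(/vu/di_is/bobro, dreha) : created
# 7. vault.expunge(/vu/di_is) : ToolError: not empty
# 8. vault.inscribe(/vu/jismak, snocre) : created
# 9. vault.peekin(/vu/di_is) : [bobro]
# 10. vault.dig(/vu/suvu) : ok
# 11. vault.recite(/soju) : floka
# 12. gauge.express(327, C, K) : 12003/20
# 13. gauge.express(ANS, MB, KiB) : 37509375/64
# 14. vault.dig(/vu/suvu/druslako) : ok
# 15. vault.inscribe(/vu/suvu/teplu, nepruplo) : created
# 16. gauge.express(-9612, cm, m) : -2403/25

Answer: {pra=slusern, soju=floka, vu/, vu/di_is/, vu/di_is/bobro=dreha, vu/jismak=snocre}


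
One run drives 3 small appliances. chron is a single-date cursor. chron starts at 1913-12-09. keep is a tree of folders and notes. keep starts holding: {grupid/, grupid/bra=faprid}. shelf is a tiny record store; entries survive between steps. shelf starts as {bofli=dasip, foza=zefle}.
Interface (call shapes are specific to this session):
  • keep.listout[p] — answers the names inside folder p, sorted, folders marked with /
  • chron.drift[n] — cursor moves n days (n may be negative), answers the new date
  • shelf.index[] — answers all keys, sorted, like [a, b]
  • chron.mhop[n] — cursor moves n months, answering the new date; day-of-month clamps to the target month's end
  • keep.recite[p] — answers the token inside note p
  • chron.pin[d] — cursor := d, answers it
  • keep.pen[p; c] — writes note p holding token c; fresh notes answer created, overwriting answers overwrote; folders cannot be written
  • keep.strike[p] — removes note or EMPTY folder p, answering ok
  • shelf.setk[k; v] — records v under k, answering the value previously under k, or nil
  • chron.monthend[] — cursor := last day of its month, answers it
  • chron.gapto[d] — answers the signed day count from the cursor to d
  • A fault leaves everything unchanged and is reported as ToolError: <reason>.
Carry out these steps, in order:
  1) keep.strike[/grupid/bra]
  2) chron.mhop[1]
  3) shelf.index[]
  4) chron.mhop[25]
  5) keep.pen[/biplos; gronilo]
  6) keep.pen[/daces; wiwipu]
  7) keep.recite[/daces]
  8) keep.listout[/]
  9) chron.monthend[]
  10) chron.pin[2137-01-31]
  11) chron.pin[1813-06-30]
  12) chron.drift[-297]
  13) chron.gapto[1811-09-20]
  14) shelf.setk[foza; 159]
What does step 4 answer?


Answer: 1916-02-09

Derivation:
// keep.strike(p: /grupid/bra) => ok
// chron.mhop(n: 1) => 1914-01-09
// shelf.index() => [bofli, foza]
// chron.mhop(n: 25) => 1916-02-09
// keep.pen(p: /biplos, c: gronilo) => created
// keep.pen(p: /daces, c: wiwipu) => created
// keep.recite(p: /daces) => wiwipu
// keep.listout(p: /) => [biplos, daces, grupid/]
// chron.monthend() => 1916-02-29
// chron.pin(d: 2137-01-31) => 2137-01-31
// chron.pin(d: 1813-06-30) => 1813-06-30
// chron.drift(n: -297) => 1812-09-06
// chron.gapto(d: 1811-09-20) => -352
// shelf.setk(k: foza, v: 159) => zefle


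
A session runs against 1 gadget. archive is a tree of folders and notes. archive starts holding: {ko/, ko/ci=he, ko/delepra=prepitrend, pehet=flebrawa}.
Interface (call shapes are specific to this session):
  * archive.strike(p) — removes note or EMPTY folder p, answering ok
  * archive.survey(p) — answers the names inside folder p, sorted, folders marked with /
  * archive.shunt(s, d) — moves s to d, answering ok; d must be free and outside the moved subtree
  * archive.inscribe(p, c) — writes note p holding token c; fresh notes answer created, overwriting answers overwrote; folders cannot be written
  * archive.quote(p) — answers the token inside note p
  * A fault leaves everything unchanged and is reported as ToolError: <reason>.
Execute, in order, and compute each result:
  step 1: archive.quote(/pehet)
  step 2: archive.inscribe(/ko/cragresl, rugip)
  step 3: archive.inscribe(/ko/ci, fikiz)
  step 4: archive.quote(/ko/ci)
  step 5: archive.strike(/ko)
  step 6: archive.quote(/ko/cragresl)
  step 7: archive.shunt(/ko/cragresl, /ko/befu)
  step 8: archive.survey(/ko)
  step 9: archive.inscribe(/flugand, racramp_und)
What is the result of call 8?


Answer: [befu, ci, delepra]

Derivation:
Act: archive.quote[/pehet]
Obs: flebrawa
Act: archive.inscribe[/ko/cragresl; rugip]
Obs: created
Act: archive.inscribe[/ko/ci; fikiz]
Obs: overwrote
Act: archive.quote[/ko/ci]
Obs: fikiz
Act: archive.strike[/ko]
Obs: ToolError: not empty
Act: archive.quote[/ko/cragresl]
Obs: rugip
Act: archive.shunt[/ko/cragresl; /ko/befu]
Obs: ok
Act: archive.survey[/ko]
Obs: [befu, ci, delepra]
Act: archive.inscribe[/flugand; racramp_und]
Obs: created


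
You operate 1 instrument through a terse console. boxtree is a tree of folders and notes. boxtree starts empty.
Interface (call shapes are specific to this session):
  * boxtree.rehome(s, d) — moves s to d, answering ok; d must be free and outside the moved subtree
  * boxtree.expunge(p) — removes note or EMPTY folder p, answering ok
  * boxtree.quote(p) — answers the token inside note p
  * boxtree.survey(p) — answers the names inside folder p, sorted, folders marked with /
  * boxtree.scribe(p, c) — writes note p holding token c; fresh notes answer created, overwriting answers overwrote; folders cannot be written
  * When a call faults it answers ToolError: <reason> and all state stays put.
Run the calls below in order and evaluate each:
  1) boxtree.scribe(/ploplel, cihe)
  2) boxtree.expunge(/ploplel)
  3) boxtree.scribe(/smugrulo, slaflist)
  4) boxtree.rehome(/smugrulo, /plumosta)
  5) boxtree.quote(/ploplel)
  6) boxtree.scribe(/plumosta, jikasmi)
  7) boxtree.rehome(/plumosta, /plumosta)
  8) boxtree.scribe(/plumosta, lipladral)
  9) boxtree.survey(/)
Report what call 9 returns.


Answer: [plumosta]

Derivation:
>>> boxtree.scribe p: /ploplel c: cihe
:: created
>>> boxtree.expunge p: /ploplel
:: ok
>>> boxtree.scribe p: /smugrulo c: slaflist
:: created
>>> boxtree.rehome s: /smugrulo d: /plumosta
:: ok
>>> boxtree.quote p: /ploplel
:: ToolError: not found
>>> boxtree.scribe p: /plumosta c: jikasmi
:: overwrote
>>> boxtree.rehome s: /plumosta d: /plumosta
:: ToolError: exists
>>> boxtree.scribe p: /plumosta c: lipladral
:: overwrote
>>> boxtree.survey p: /
:: [plumosta]


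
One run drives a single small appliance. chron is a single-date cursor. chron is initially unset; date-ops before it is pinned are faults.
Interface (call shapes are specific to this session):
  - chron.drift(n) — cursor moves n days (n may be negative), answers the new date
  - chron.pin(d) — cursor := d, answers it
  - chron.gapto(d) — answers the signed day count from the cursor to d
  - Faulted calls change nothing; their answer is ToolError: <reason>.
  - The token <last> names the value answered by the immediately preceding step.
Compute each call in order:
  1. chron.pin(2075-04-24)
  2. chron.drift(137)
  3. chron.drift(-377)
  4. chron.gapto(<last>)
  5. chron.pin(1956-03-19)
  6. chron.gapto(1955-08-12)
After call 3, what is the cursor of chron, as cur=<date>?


Answer: cur=2074-08-27

Derivation:
Next I call chron.pin using d→2075-04-24, giving 2075-04-24.
Invoking chron.drift using n→137, giving 2075-09-08.
Next I call chron.drift using n→-377, yielding 2074-08-27.
I use chron.gapto using d→<last>, yielding 0.
I use chron.pin using d→1956-03-19: 1956-03-19.
I invoke chron.gapto using d→1955-08-12, which returns -220.


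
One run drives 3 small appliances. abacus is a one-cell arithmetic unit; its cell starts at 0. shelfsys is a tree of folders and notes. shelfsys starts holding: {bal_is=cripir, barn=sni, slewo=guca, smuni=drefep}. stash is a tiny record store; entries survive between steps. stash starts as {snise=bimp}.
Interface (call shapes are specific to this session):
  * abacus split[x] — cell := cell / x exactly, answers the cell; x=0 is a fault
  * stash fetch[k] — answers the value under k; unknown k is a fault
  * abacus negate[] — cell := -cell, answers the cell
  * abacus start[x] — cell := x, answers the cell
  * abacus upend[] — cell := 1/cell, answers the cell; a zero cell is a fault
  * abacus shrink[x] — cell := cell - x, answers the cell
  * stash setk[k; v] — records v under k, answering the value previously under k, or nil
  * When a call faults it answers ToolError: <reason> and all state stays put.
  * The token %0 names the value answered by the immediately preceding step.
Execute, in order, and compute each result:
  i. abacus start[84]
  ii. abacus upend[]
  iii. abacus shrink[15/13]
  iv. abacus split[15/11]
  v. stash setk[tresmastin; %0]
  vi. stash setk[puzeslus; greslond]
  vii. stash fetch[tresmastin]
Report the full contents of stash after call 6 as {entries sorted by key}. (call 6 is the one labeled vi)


Answer: {puzeslus=greslond, snise=bimp, tresmastin=-13717/16380}

Derivation:
! abacus start(x=84) : 84
! abacus upend() : 1/84
! abacus shrink(x=15/13) : -1247/1092
! abacus split(x=15/11) : -13717/16380
! stash setk(k=tresmastin, v=%0) : nil
! stash setk(k=puzeslus, v=greslond) : nil
! stash fetch(k=tresmastin) : -13717/16380


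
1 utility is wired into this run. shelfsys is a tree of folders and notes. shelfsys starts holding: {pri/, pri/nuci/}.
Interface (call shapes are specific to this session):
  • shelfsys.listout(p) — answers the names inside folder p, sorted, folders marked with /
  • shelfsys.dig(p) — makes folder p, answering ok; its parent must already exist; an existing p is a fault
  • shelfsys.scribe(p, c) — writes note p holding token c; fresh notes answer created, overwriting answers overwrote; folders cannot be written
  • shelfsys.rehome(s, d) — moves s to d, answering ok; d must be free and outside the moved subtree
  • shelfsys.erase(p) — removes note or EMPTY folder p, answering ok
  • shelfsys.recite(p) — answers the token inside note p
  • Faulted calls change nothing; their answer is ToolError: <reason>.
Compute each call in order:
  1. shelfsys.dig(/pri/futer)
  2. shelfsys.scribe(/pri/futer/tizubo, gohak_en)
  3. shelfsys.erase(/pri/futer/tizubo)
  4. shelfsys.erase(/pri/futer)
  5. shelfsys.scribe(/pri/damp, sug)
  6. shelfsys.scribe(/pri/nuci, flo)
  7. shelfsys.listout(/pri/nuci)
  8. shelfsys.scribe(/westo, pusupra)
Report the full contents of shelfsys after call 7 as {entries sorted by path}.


Step: shelfsys.dig[p='/pri/futer']
Result: ok
Step: shelfsys.scribe[p='/pri/futer/tizubo'; c='gohak_en']
Result: created
Step: shelfsys.erase[p='/pri/futer/tizubo']
Result: ok
Step: shelfsys.erase[p='/pri/futer']
Result: ok
Step: shelfsys.scribe[p='/pri/damp'; c='sug']
Result: created
Step: shelfsys.scribe[p='/pri/nuci'; c='flo']
Result: ToolError: is a directory
Step: shelfsys.listout[p='/pri/nuci']
Result: []
Step: shelfsys.scribe[p='/westo'; c='pusupra']
Result: created

Answer: {pri/, pri/damp=sug, pri/nuci/}


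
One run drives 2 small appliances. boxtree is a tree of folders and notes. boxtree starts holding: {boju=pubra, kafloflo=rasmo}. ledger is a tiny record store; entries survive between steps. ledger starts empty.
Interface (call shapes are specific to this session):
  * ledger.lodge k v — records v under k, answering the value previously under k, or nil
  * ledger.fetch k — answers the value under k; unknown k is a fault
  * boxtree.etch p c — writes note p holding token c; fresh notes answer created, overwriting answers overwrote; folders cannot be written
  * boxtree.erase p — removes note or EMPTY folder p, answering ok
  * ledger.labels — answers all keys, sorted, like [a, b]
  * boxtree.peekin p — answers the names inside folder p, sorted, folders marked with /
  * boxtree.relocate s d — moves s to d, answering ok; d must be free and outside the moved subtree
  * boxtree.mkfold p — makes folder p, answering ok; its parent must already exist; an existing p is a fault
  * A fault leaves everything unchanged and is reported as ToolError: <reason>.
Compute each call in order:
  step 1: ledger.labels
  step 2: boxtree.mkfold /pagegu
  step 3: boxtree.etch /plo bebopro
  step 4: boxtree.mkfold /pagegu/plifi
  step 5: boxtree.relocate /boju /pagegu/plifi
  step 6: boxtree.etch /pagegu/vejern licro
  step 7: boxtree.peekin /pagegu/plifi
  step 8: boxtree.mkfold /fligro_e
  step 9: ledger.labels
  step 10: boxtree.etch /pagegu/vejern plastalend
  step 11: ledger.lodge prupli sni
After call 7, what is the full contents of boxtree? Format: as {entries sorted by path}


Step: ledger.labels[]
Result: []
Step: boxtree.mkfold[/pagegu]
Result: ok
Step: boxtree.etch[/plo; bebopro]
Result: created
Step: boxtree.mkfold[/pagegu/plifi]
Result: ok
Step: boxtree.relocate[/boju; /pagegu/plifi]
Result: ToolError: exists
Step: boxtree.etch[/pagegu/vejern; licro]
Result: created
Step: boxtree.peekin[/pagegu/plifi]
Result: []
Step: boxtree.mkfold[/fligro_e]
Result: ok
Step: ledger.labels[]
Result: []
Step: boxtree.etch[/pagegu/vejern; plastalend]
Result: overwrote
Step: ledger.lodge[prupli; sni]
Result: nil

Answer: {boju=pubra, kafloflo=rasmo, pagegu/, pagegu/plifi/, pagegu/vejern=licro, plo=bebopro}


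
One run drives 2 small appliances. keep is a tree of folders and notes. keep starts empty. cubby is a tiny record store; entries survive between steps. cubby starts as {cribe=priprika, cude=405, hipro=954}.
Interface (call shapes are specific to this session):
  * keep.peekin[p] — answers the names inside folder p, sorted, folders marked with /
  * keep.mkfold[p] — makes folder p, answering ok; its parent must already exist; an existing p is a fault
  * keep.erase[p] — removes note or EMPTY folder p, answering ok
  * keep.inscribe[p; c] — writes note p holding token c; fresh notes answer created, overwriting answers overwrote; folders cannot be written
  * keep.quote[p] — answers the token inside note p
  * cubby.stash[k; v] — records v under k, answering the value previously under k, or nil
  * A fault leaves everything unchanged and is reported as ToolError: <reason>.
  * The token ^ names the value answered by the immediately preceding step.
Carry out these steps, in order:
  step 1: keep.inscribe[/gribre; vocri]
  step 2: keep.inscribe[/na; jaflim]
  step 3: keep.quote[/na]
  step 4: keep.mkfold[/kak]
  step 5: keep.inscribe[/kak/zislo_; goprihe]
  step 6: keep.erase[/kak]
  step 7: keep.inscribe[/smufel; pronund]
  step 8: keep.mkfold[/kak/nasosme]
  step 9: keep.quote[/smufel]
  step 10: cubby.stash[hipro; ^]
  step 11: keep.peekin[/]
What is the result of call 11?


I try keep.inscribe using p=/gribre, c=vocri, and observe created.
Using keep.inscribe using p=/na, c=jaflim: created.
I try keep.quote using p=/na, and observe jaflim.
I use keep.mkfold using p=/kak, giving ok.
Using keep.inscribe using p=/kak/zislo_, c=goprihe, — result: created.
I invoke keep.erase using p=/kak, giving ToolError: not empty.
Calling keep.inscribe using p=/smufel, c=pronund, and observe created.
I invoke keep.mkfold using p=/kak/nasosme, → ok.
I call keep.quote using p=/smufel, — result: pronund.
Now I run cubby.stash using k=hipro, v=^, which returns 954.
I call keep.peekin using p=/, and get [gribre, kak/, na, smufel].

Answer: [gribre, kak/, na, smufel]


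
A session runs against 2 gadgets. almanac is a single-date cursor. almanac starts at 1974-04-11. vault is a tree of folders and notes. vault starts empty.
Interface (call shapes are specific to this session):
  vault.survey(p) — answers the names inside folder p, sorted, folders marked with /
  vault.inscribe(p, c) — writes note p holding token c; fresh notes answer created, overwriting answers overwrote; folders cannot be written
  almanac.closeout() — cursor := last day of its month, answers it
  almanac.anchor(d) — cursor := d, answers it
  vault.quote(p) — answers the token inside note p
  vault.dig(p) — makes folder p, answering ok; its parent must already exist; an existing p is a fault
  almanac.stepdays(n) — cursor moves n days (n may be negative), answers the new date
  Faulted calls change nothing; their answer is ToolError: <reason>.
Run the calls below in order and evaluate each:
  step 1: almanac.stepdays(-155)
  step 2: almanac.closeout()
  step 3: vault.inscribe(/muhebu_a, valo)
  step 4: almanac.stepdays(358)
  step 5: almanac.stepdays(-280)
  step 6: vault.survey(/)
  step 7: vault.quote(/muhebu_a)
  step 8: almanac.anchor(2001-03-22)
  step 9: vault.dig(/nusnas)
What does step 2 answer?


$ almanac.stepdays -155
:: 1973-11-07
$ almanac.closeout
:: 1973-11-30
$ vault.inscribe /muhebu_a valo
:: created
$ almanac.stepdays 358
:: 1974-11-23
$ almanac.stepdays -280
:: 1974-02-16
$ vault.survey /
:: [muhebu_a]
$ vault.quote /muhebu_a
:: valo
$ almanac.anchor 2001-03-22
:: 2001-03-22
$ vault.dig /nusnas
:: ok

Answer: 1973-11-30


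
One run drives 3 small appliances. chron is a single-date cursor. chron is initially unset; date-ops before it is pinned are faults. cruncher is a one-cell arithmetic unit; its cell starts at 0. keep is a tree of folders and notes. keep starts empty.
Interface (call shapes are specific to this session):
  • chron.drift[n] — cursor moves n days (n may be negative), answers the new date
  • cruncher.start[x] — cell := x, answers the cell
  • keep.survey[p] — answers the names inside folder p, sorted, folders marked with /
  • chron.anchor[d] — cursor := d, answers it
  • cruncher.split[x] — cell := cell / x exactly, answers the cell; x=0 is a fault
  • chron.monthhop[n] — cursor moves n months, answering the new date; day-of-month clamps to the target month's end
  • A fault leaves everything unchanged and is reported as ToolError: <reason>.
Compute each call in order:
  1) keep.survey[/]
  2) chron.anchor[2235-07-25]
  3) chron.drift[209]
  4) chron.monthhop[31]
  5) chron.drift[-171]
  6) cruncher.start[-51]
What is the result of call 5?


Answer: 2238-04-01

Derivation:
Calling keep.survey passing p: /, which returns [].
Next I call chron.anchor passing d: 2235-07-25, and get 2235-07-25.
Now I run chron.drift passing n: 209, which returns 2236-02-19.
I try chron.monthhop passing n: 31: 2238-09-19.
I try chron.drift passing n: -171, and observe 2238-04-01.
Using cruncher.start passing x: -51, and get -51.


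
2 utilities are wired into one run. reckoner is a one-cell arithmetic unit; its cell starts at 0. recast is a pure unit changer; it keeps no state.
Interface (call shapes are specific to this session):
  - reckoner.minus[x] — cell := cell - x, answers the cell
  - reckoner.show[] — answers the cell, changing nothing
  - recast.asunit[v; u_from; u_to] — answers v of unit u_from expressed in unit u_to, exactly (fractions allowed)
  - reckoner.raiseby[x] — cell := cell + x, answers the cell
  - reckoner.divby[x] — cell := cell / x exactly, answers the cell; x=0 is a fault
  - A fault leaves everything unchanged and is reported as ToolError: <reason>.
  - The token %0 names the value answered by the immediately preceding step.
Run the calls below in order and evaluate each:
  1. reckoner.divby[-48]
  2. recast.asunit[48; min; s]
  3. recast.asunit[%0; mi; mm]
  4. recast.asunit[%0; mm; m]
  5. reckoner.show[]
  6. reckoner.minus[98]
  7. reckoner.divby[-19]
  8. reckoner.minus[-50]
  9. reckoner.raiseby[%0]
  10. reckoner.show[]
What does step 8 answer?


// 1. reckoner.divby(x='-48') ~> 0
// 2. recast.asunit(v='48', u_from='min', u_to='s') ~> 2880
// 3. recast.asunit(v='%0', u_from='mi', u_to='mm') ~> 4634910720
// 4. recast.asunit(v='%0', u_from='mm', u_to='m') ~> 115872768/25
// 5. reckoner.show() ~> 0
// 6. reckoner.minus(x='98') ~> -98
// 7. reckoner.divby(x='-19') ~> 98/19
// 8. reckoner.minus(x='-50') ~> 1048/19
// 9. reckoner.raiseby(x='%0') ~> 2096/19
// 10. reckoner.show() ~> 2096/19

Answer: 1048/19


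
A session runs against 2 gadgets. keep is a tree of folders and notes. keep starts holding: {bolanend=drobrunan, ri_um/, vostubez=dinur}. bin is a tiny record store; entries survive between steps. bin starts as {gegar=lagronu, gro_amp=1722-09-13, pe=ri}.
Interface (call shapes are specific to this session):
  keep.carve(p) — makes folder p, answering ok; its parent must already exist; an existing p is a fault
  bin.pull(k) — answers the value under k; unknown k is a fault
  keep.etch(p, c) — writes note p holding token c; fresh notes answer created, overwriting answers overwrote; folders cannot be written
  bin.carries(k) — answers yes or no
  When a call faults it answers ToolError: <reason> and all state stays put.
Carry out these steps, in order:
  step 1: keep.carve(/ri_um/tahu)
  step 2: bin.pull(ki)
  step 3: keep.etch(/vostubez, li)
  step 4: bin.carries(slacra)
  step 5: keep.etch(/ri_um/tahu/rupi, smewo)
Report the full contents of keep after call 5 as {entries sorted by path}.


Answer: {bolanend=drobrunan, ri_um/, ri_um/tahu/, ri_um/tahu/rupi=smewo, vostubez=li}

Derivation:
-> carve(p→/ri_um/tahu)
<- ok
-> pull(k→ki)
<- ToolError: no such key ki
-> etch(p→/vostubez, c→li)
<- overwrote
-> carries(k→slacra)
<- no
-> etch(p→/ri_um/tahu/rupi, c→smewo)
<- created


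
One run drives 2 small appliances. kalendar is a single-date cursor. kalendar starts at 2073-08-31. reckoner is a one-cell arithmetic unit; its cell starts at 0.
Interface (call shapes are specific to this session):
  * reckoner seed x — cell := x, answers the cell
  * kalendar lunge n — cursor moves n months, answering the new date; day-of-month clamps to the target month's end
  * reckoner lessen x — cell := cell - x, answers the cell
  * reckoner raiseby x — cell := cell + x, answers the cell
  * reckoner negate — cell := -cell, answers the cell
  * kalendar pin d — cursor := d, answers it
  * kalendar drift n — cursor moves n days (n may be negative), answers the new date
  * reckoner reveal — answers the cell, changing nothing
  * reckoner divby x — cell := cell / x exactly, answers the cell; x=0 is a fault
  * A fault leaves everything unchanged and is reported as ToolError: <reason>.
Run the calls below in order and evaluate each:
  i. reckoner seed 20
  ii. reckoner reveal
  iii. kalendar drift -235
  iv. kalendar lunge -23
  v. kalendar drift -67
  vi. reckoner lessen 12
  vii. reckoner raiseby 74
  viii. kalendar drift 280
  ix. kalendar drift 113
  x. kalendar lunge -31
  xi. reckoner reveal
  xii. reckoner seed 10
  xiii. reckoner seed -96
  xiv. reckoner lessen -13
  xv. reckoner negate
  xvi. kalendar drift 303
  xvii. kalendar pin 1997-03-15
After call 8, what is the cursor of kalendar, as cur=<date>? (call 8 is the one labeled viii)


// reckoner seed(x→20) ~> 20
// reckoner reveal() ~> 20
// kalendar drift(n→-235) ~> 2073-01-08
// kalendar lunge(n→-23) ~> 2071-02-08
// kalendar drift(n→-67) ~> 2070-12-03
// reckoner lessen(x→12) ~> 8
// reckoner raiseby(x→74) ~> 82
// kalendar drift(n→280) ~> 2071-09-09
// kalendar drift(n→113) ~> 2071-12-31
// kalendar lunge(n→-31) ~> 2069-05-31
// reckoner reveal() ~> 82
// reckoner seed(x→10) ~> 10
// reckoner seed(x→-96) ~> -96
// reckoner lessen(x→-13) ~> -83
// reckoner negate() ~> 83
// kalendar drift(n→303) ~> 2070-03-30
// kalendar pin(d→1997-03-15) ~> 1997-03-15

Answer: cur=2071-09-09
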